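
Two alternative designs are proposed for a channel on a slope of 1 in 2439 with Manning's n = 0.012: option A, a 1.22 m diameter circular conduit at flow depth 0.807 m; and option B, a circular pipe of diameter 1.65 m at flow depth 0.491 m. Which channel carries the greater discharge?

channel A

Channel A: For a circular section of diameter D = 1.22 m at depth y = 0.807 m, the central angle is θ = 2 arccos(1 − 2y/D) = 3.799 rad. Then A = (D²/8)(θ − sin θ) = 0.8206 m² and P = Dθ/2 = 2.318 m. Hydraulic radius R = A/P = 0.8206/2.318 = 0.3541 m. Q_A = (1/0.012)·0.8206·0.3541^(2/3)·√0.00041 = 0.693 m³/s.
Channel B: For a circular section of diameter D = 1.65 m at depth y = 0.491 m, the central angle is θ = 2 arccos(1 − 2y/D) = 2.308 rad. Then A = (D²/8)(θ − sin θ) = 0.5335 m² and P = Dθ/2 = 1.904 m. Hydraulic radius R = A/P = 0.5335/1.904 = 0.2802 m. Q_B = (1/0.012)·0.5335·0.2802^(2/3)·√0.00041 = 0.3854 m³/s.
Q_A = 0.693 m³/s vs Q_B = 0.3854 m³/s, so channel A carries more.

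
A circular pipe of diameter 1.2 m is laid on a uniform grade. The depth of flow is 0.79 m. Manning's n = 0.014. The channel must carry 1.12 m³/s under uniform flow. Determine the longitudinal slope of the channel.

S = 0.00161

For a circular section of diameter D = 1.2 m at depth y = 0.79 m, the central angle is θ = 2 arccos(1 − 2y/D) = 3.786 rad. Then A = (D²/8)(θ − sin θ) = 0.7896 m² and P = Dθ/2 = 2.272 m.
Hydraulic radius R = A/P = 0.7896/2.272 = 0.3476 m.
From Manning's equation, S = [nQ / (1 A R^(2/3))]² = [0.014 × 1.12 / (1 × 0.7896 × 0.3476^(2/3))]² = 0.00161.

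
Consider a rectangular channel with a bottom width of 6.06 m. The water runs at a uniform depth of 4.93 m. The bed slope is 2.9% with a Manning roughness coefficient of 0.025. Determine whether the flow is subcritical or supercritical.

supercritical

Flow area A = b·y = 6.06 × 4.93 = 29.88 m². Wetted perimeter P = b + 2y = 6.06 + 2×4.93 = 15.92 m.
Hydraulic radius R = A/P = 29.88/15.92 = 1.877 m.
V = (1/n) R^(2/3) √S = (1/0.025) × 1.877^(2/3) × √0.029 = 10.36 m/s. Hydraulic depth D_h = A/T = 29.88/6.06 = 4.93 m.
Froude number Fr = V/√(g·D_h) = 10.36/√(9.81×4.93) = 1.49, which is greater than 1, so the flow is supercritical.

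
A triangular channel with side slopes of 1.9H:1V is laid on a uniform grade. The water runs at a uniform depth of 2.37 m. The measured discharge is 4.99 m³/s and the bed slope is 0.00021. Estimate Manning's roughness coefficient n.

n = 0.032

For a triangular section with side slope z = 1.9: A = zy² = 1.9×2.37² = 10.67 m²; P = 2y√(1+z²) = 2×2.37×2.147 = 10.18 m.
Hydraulic radius R = A/P = 10.67/10.18 = 1.049 m.
Rearranging Manning's equation: n = (1/Q) A R^(2/3) S^(1/2) = (1/4.99) × 10.67 × 1.049^(2/3) × √0.00021 = 0.032.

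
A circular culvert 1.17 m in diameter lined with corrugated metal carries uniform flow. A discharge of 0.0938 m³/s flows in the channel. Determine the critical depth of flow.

y_c = 0.162 m

At critical depth, Q² T / (g A³) = 1, i.e. A³/T = Q²/g = 0.0938²/9.81 = 0.0008969.
Trying y = 0.143 m: A³/T = 0.0005518 — low.
Trying y = 0.186 m: A³/T = 0.001556 — high.
Trying y = 0.162 m: A³/T = 0.0009029 — ≈ 0.0008969.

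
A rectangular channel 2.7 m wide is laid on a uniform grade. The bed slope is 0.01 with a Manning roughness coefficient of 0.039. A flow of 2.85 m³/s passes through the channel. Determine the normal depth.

Manning's equation rearranged: A R^(2/3) = nQ / (1·√S) = 0.039 × 2.85 / (√0.01) = 1.111.
At y = 0.473 m: A R^(2/3) = 0.6346 — too small.
At y = 0.876 m: A R^(2/3) = 1.551 — too large.
At y = 0.693 m: A R^(2/3) = 1.112 — matches.

y_n = 0.693 m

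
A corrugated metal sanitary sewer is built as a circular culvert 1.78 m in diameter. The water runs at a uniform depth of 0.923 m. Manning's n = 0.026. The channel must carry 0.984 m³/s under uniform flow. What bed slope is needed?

For a circular section of diameter D = 1.78 m at depth y = 0.923 m, the central angle is θ = 2 arccos(1 − 2y/D) = 3.216 rad. Then A = (D²/8)(θ − sin θ) = 1.303 m² and P = Dθ/2 = 2.862 m.
Hydraulic radius R = A/P = 1.303/2.862 = 0.4553 m.
From Manning's equation, S = [nQ / (1 A R^(2/3))]² = [0.026 × 0.984 / (1 × 1.303 × 0.4553^(2/3))]² = 0.0011.

S = 0.0011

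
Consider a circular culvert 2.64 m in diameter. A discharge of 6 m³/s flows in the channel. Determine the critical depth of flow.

At critical depth, Q² T / (g A³) = 1, i.e. A³/T = Q²/g = 6²/9.81 = 3.67.
Trying y = 0.76 m: A³/T = 0.9279 — low.
Trying y = 1.28 m: A³/T = 6.905 — high.
Trying y = 1.09 m: A³/T = 3.732 — close enough.

y_c = 1.09 m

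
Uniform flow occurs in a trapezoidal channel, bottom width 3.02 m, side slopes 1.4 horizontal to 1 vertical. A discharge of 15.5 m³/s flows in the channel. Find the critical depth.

y_c = 1.15 m

At critical depth, Q² T / (g A³) = 1, i.e. A³/T = Q²/g = 15.5²/9.81 = 24.49.
Trying y = 0.949 m: A³/T = 12.38 — short.
Trying y = 1.25 m: A³/T = 32.51 — over.
Trying y = 1.15 m: A³/T = 24.19 — close enough.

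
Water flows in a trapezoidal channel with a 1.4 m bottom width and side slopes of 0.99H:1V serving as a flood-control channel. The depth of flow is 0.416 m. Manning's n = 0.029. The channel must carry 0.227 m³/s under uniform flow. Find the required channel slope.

S = 0.000392

With bottom width b = 1.4 m and side slope z = 0.99: A = (b + zy)y = (1.4 + 0.99×0.416)×0.416 = 0.7537 m²; P = b + 2y√(1+z²) = 1.4 + 2×0.416×1.407 = 2.571 m.
Hydraulic radius R = A/P = 0.7537/2.571 = 0.2932 m.
From Manning's equation, S = [nQ / (1 A R^(2/3))]² = [0.029 × 0.227 / (1 × 0.7537 × 0.2932^(2/3))]² = 0.000392.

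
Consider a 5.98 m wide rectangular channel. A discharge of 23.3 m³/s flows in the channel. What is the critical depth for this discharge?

For a rectangular channel, critical depth y_c = (q²/g)^(1/3) where q = Q/b = 23.3/5.98 = 3.896 m²/s.
So y_c = (3.896²/9.81)^(1/3) = 1.16 m.

y_c = 1.16 m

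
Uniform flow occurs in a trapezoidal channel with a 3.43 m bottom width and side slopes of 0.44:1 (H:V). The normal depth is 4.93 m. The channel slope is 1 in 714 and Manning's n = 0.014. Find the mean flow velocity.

V = 4.16 m/s

With bottom width b = 3.43 m and side slope z = 0.44: A = (b + zy)y = (3.43 + 0.44×4.93)×4.93 = 27.6 m²; P = b + 2y√(1+z²) = 3.43 + 2×4.93×1.093 = 14.2 m.
Hydraulic radius R = A/P = 27.6/14.2 = 1.944 m.
From Manning's equation, V = (1/n) R^(2/3) S^(1/2) = (1/0.014) × 1.944^(2/3) × 0.001401^(1/2) = 4.16 m/s.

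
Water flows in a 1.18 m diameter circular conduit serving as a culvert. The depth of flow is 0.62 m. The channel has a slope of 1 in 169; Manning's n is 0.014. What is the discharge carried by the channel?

Q = 1.45 m³/s

For a circular section of diameter D = 1.18 m at depth y = 0.62 m, the central angle is θ = 2 arccos(1 − 2y/D) = 3.243 rad. Then A = (D²/8)(θ − sin θ) = 0.5822 m² and P = Dθ/2 = 1.914 m.
Hydraulic radius R = A/P = 0.5822/1.914 = 0.3042 m.
Manning's equation: Q = (1/n) A R^(2/3) S^(1/2) = (1/0.014) × 0.5822 × 0.3042^(2/3) × 0.005917^(1/2) = 1.45 m³/s.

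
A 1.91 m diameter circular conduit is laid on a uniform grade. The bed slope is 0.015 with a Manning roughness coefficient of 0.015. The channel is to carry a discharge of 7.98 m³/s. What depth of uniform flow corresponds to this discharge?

y_n = 1.02 m

Manning's equation rearranged: A R^(2/3) = nQ / (1·√S) = 0.015 × 7.98 / (√0.015) = 0.9773.
Try y = 1.29 m: A R^(2/3) = 1.397 — high.
Try y = 1.02 m: A R^(2/3) = 0.9771 — matches.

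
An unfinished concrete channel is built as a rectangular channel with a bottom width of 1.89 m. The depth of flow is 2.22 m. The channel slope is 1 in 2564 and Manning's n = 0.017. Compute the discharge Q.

Q = 3.71 m³/s

Flow area A = b·y = 1.89 × 2.22 = 4.196 m². Wetted perimeter P = b + 2y = 1.89 + 2×2.22 = 6.33 m.
Hydraulic radius R = A/P = 4.196/6.33 = 0.6628 m.
Manning's equation: Q = (1/n) A R^(2/3) S^(1/2) = (1/0.017) × 4.196 × 0.6628^(2/3) × 0.00039^(1/2) = 3.71 m³/s.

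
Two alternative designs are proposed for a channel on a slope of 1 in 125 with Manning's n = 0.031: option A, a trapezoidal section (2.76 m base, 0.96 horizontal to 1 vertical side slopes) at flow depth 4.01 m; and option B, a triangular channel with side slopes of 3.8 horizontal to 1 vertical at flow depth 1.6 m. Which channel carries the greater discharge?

channel A

Channel A: With bottom width b = 2.76 m and side slope z = 0.96: A = (b + zy)y = (2.76 + 0.96×4.01)×4.01 = 26.5 m²; P = b + 2y√(1+z²) = 2.76 + 2×4.01×1.386 = 13.88 m. Hydraulic radius R = A/P = 26.5/13.88 = 1.91 m. Q_A = (1/0.031)·26.5·1.91^(2/3)·√0.008 = 117.7 m³/s.
Channel B: For a triangular section with side slope z = 3.8: A = zy² = 3.8×1.6² = 9.728 m²; P = 2y√(1+z²) = 2×1.6×3.929 = 12.57 m. Hydraulic radius R = A/P = 9.728/12.57 = 0.7737 m. Q_B = (1/0.031)·9.728·0.7737^(2/3)·√0.008 = 23.65 m³/s.
Q_A = 117.7 m³/s vs Q_B = 23.65 m³/s, so channel A carries more.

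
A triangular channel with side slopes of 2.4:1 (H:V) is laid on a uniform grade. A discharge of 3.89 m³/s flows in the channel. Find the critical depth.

At critical depth, Q² T / (g A³) = 1, i.e. A³/T = Q²/g = 3.89²/9.81 = 1.543.
Try y = 0.737 m: A³/T = 0.6262 — short.
Try y = 1.04 m: A³/T = 3.504 — over.
Try y = 0.883 m: A³/T = 1.546 — matches.

y_c = 0.883 m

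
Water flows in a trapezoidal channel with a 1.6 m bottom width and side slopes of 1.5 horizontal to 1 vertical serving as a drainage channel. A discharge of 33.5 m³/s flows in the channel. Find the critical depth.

At critical depth, Q² T / (g A³) = 1, i.e. A³/T = Q²/g = 33.5²/9.81 = 114.4.
Try y = 2.49 m: A³/T = 258.5 — too large.
Try y = 1.44 m: A³/T = 26.81 — too small.
Try y = 2.05 m: A³/T = 113.6 — close enough.

y_c = 2.05 m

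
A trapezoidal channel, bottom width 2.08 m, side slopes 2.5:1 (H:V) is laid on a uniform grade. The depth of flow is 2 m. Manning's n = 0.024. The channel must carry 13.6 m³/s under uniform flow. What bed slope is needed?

S = 0.000467

With bottom width b = 2.08 m and side slope z = 2.5: A = (b + zy)y = (2.08 + 2.5×2)×2 = 14.16 m²; P = b + 2y√(1+z²) = 2.08 + 2×2×2.693 = 12.85 m.
Hydraulic radius R = A/P = 14.16/12.85 = 1.102 m.
From Manning's equation, S = [nQ / (1 A R^(2/3))]² = [0.024 × 13.6 / (1 × 14.16 × 1.102^(2/3))]² = 0.000467.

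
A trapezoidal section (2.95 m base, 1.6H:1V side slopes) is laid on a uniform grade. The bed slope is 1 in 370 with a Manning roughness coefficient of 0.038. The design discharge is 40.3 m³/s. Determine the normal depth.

Manning's equation rearranged: A R^(2/3) = nQ / (1·√S) = 0.038 × 40.3 / (√0.002703) = 29.46.
Trying y = 3.25 m: A R^(2/3) = 38.33 — too large.
Trying y = 2.04 m: A R^(2/3) = 14.24 — too small.
Trying y = 2.88 m: A R^(2/3) = 29.47 — matches.

y_n = 2.88 m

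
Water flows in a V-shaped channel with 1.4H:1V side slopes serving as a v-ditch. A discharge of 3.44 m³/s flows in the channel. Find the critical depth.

At critical depth, Q² T / (g A³) = 1, i.e. A³/T = Q²/g = 3.44²/9.81 = 1.206.
Trying y = 0.829 m: A³/T = 0.3837 — too small.
Trying y = 1.04 m: A³/T = 1.192 — close enough.

y_c = 1.04 m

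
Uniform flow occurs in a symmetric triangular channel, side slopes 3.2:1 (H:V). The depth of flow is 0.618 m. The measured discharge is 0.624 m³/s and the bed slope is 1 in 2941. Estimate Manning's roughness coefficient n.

n = 0.016

For a triangular section with side slope z = 3.2: A = zy² = 3.2×0.618² = 1.222 m²; P = 2y√(1+z²) = 2×0.618×3.353 = 4.144 m.
Hydraulic radius R = A/P = 1.222/4.144 = 0.2949 m.
Rearranging Manning's equation: n = (1/Q) A R^(2/3) S^(1/2) = (1/0.624) × 1.222 × 0.2949^(2/3) × √0.00034 = 0.016.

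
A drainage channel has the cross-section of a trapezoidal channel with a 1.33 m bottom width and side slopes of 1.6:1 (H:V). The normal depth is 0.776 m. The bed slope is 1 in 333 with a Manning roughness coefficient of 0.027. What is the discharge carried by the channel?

With bottom width b = 1.33 m and side slope z = 1.6: A = (b + zy)y = (1.33 + 1.6×0.776)×0.776 = 1.996 m²; P = b + 2y√(1+z²) = 1.33 + 2×0.776×1.887 = 4.258 m.
Hydraulic radius R = A/P = 1.996/4.258 = 0.4686 m.
Manning's equation: Q = (1/n) A R^(2/3) S^(1/2) = (1/0.027) × 1.996 × 0.4686^(2/3) × 0.003003^(1/2) = 2.44 m³/s.

Q = 2.44 m³/s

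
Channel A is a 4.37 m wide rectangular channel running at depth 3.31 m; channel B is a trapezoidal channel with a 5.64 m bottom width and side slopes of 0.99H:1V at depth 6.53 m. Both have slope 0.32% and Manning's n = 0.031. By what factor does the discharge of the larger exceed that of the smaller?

10.1

Channel A: Flow area A = b·y = 4.37 × 3.31 = 14.46 m². Wetted perimeter P = b + 2y = 4.37 + 2×3.31 = 10.99 m. Hydraulic radius R = A/P = 14.46/10.99 = 1.316 m. Q_A = (1/0.031)·14.46·1.316^(2/3)·√0.0032 = 31.7 m³/s.
Channel B: With bottom width b = 5.64 m and side slope z = 0.99: A = (b + zy)y = (5.64 + 0.99×6.53)×6.53 = 79.04 m²; P = b + 2y√(1+z²) = 5.64 + 2×6.53×1.407 = 24.02 m. Hydraulic radius R = A/P = 79.04/24.02 = 3.291 m. Q_B = (1/0.031)·79.04·3.291^(2/3)·√0.0032 = 319.1 m³/s.
The larger discharge is 319.1 m³/s and the smaller is 31.7 m³/s; the ratio is 10.1.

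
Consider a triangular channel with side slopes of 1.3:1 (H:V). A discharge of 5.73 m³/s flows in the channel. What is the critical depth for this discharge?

y_c = 1.32 m

At critical depth, Q² T / (g A³) = 1, i.e. A³/T = Q²/g = 5.73²/9.81 = 3.347.
At y = 0.926 m: A³/T = 0.5753 — low.
At y = 1.51 m: A³/T = 6.633 — high.
At y = 1.32 m: A³/T = 3.386 — ≈ 3.347.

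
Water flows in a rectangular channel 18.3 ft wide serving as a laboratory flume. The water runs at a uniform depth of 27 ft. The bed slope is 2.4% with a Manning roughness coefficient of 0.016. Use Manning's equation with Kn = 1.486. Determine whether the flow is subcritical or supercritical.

Flow area A = b·y = 18.3 × 27 = 494.1 ft². Wetted perimeter P = b + 2y = 18.3 + 2×27 = 72.3 ft.
Hydraulic radius R = A/P = 494.1/72.3 = 6.834 ft.
V = (1.486/n) R^(2/3) √S = (1.486/0.016) × 6.834^(2/3) × √0.024 = 51.81 ft/s. Hydraulic depth D_h = A/T = 494.1/18.3 = 27 ft.
Froude number Fr = V/√(g·D_h) = 51.81/√(32.2×27) = 1.76, which is greater than 1, so the flow is supercritical.

supercritical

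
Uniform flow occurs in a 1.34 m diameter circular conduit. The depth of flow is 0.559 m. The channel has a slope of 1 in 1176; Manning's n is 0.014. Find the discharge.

For a circular section of diameter D = 1.34 m at depth y = 0.559 m, the central angle is θ = 2 arccos(1 − 2y/D) = 2.809 rad. Then A = (D²/8)(θ − sin θ) = 0.5571 m² and P = Dθ/2 = 1.882 m.
Hydraulic radius R = A/P = 0.5571/1.882 = 0.296 m.
Manning's equation: Q = (1/n) A R^(2/3) S^(1/2) = (1/0.014) × 0.5571 × 0.296^(2/3) × 0.0008503^(1/2) = 0.515 m³/s.

Q = 0.515 m³/s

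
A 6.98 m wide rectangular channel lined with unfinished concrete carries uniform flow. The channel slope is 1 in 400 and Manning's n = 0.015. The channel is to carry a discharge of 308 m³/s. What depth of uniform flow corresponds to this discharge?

y_n = 7.44 m

Manning's equation rearranged: A R^(2/3) = nQ / (1·√S) = 0.015 × 308 / (√0.0025) = 92.4.
Try y = 8.08 m: A R^(2/3) = 102.1 — over.
Try y = 5.25 m: A R^(2/3) = 60.02 — short.
Try y = 7.44 m: A R^(2/3) = 92.46 — matches.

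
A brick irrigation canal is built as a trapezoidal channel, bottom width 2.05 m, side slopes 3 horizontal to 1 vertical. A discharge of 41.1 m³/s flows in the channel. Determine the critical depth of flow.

At critical depth, Q² T / (g A³) = 1, i.e. A³/T = Q²/g = 41.1²/9.81 = 172.2.
At y = 2.12 m: A³/T = 383.7 — too large.
At y = 1.56 m: A³/T = 101.4 — too small.
At y = 1.76 m: A³/T = 170.3 — close enough.

y_c = 1.76 m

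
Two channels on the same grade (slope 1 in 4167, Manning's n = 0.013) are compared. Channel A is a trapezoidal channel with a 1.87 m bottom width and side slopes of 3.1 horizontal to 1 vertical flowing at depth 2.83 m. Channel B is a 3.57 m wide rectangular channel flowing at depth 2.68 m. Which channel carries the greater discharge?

Channel A: With bottom width b = 1.87 m and side slope z = 3.1: A = (b + zy)y = (1.87 + 3.1×2.83)×2.83 = 30.12 m²; P = b + 2y√(1+z²) = 1.87 + 2×2.83×3.257 = 20.31 m. Hydraulic radius R = A/P = 30.12/20.31 = 1.483 m. Q_A = (1/0.013)·30.12·1.483^(2/3)·√0.00024 = 46.68 m³/s.
Channel B: Flow area A = b·y = 3.57 × 2.68 = 9.568 m². Wetted perimeter P = b + 2y = 3.57 + 2×2.68 = 8.93 m. Hydraulic radius R = A/P = 9.568/8.93 = 1.071 m. Q_B = (1/0.013)·9.568·1.071^(2/3)·√0.00024 = 11.94 m³/s.
Q_A = 46.68 m³/s vs Q_B = 11.94 m³/s, so channel A carries more.

channel A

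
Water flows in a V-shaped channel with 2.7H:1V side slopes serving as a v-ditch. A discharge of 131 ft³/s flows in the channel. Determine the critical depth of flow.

y_c = 2.71 ft

At critical depth, Q² T / (g A³) = 1, i.e. A³/T = Q²/g = 131²/32.2 = 533.
Try y = 3.03 ft: A³/T = 930.9 — over.
Try y = 2.19 ft: A³/T = 183.6 — short.
Try y = 2.71 ft: A³/T = 532.8 — close enough.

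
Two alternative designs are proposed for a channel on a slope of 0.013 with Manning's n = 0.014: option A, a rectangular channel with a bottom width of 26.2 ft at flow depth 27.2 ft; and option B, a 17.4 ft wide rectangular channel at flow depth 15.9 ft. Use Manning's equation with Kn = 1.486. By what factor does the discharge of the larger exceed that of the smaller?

3.48

Channel A: Flow area A = b·y = 26.2 × 27.2 = 712.6 ft². Wetted perimeter P = b + 2y = 26.2 + 2×27.2 = 80.6 ft. Hydraulic radius R = A/P = 712.6/80.6 = 8.842 ft. Q_A = (1.486/0.014)·712.6·8.842^(2/3)·√0.013 = 36880 ft³/s.
Channel B: Flow area A = b·y = 17.4 × 15.9 = 276.7 ft². Wetted perimeter P = b + 2y = 17.4 + 2×15.9 = 49.2 ft. Hydraulic radius R = A/P = 276.7/49.2 = 5.623 ft. Q_B = (1.486/0.014)·276.7·5.623^(2/3)·√0.013 = 10590 ft³/s.
The larger discharge is 36880 ft³/s and the smaller is 10590 ft³/s; the ratio is 3.48.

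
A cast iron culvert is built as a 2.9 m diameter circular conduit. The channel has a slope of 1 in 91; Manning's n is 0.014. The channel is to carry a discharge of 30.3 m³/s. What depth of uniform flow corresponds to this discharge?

y_n = 1.89 m

Manning's equation rearranged: A R^(2/3) = nQ / (1·√S) = 0.014 × 30.3 / (√0.01099) = 4.047.
Trying y = 1.53 m: A R^(2/3) = 2.917 — short.
Trying y = 2.06 m: A R^(2/3) = 4.548 — over.
Trying y = 1.89 m: A R^(2/3) = 4.047 — ≈ 4.047.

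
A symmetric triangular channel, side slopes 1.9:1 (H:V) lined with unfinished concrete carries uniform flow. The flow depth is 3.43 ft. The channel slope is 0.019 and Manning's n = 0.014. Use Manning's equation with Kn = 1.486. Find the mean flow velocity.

V = 19.3 ft/s

For a triangular section with side slope z = 1.9: A = zy² = 1.9×3.43² = 22.35 ft²; P = 2y√(1+z²) = 2×3.43×2.147 = 14.73 ft.
Hydraulic radius R = A/P = 22.35/14.73 = 1.518 ft.
From Manning's equation, V = (1.486/n) R^(2/3) S^(1/2) = (1.486/0.014) × 1.518^(2/3) × 0.019^(1/2) = 19.3 ft/s.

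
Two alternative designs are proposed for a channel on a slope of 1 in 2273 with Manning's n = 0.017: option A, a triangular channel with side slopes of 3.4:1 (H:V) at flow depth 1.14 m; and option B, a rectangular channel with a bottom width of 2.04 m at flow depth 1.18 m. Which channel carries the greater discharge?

channel A

Channel A: For a triangular section with side slope z = 3.4: A = zy² = 3.4×1.14² = 4.419 m²; P = 2y√(1+z²) = 2×1.14×3.544 = 8.08 m. Hydraulic radius R = A/P = 4.419/8.08 = 0.5468 m. Q_A = (1/0.017)·4.419·0.5468^(2/3)·√0.0004399 = 3.646 m³/s.
Channel B: Flow area A = b·y = 2.04 × 1.18 = 2.407 m². Wetted perimeter P = b + 2y = 2.04 + 2×1.18 = 4.4 m. Hydraulic radius R = A/P = 2.407/4.4 = 0.5471 m. Q_B = (1/0.017)·2.407·0.5471^(2/3)·√0.0004399 = 1.987 m³/s.
Q_A = 3.646 m³/s vs Q_B = 1.987 m³/s, so channel A carries more.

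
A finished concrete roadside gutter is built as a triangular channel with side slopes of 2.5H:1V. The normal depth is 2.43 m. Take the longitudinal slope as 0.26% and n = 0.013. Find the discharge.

Q = 62.7 m³/s

For a triangular section with side slope z = 2.5: A = zy² = 2.5×2.43² = 14.76 m²; P = 2y√(1+z²) = 2×2.43×2.693 = 13.09 m.
Hydraulic radius R = A/P = 14.76/13.09 = 1.128 m.
Manning's equation: Q = (1/n) A R^(2/3) S^(1/2) = (1/0.013) × 14.76 × 1.128^(2/3) × 0.0026^(1/2) = 62.7 m³/s.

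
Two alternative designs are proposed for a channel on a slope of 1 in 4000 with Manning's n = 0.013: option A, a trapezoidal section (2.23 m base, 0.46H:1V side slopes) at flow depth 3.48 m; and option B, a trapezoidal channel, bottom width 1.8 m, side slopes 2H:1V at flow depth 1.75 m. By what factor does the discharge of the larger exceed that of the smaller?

1.8

Channel A: With bottom width b = 2.23 m and side slope z = 0.46: A = (b + zy)y = (2.23 + 0.46×3.48)×3.48 = 13.33 m²; P = b + 2y√(1+z²) = 2.23 + 2×3.48×1.101 = 9.891 m. Hydraulic radius R = A/P = 13.33/9.891 = 1.348 m. Q_A = (1/0.013)·13.33·1.348^(2/3)·√0.00025 = 19.78 m³/s.
Channel B: With bottom width b = 1.8 m and side slope z = 2: A = (b + zy)y = (1.8 + 2×1.75)×1.75 = 9.275 m²; P = b + 2y√(1+z²) = 1.8 + 2×1.75×2.236 = 9.626 m. Hydraulic radius R = A/P = 9.275/9.626 = 0.9635 m. Q_B = (1/0.013)·9.275·0.9635^(2/3)·√0.00025 = 11 m³/s.
The larger discharge is 19.78 m³/s and the smaller is 11 m³/s; the ratio is 1.8.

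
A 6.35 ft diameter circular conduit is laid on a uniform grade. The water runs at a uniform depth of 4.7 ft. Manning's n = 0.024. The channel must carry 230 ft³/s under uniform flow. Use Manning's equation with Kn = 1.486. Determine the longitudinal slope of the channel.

S = 0.00922

For a circular section of diameter D = 6.35 ft at depth y = 4.7 ft, the central angle is θ = 2 arccos(1 − 2y/D) = 4.144 rad. Then A = (D²/8)(θ − sin θ) = 25.13 ft² and P = Dθ/2 = 13.16 ft.
Hydraulic radius R = A/P = 25.13/13.16 = 1.91 ft.
From Manning's equation, S = [nQ / (1.486 A R^(2/3))]² = [0.024 × 230 / (1.486 × 25.13 × 1.91^(2/3))]² = 0.00922.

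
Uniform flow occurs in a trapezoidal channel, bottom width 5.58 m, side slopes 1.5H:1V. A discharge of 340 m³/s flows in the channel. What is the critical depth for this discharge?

At critical depth, Q² T / (g A³) = 1, i.e. A³/T = Q²/g = 340²/9.81 = 11780.
At y = 5.83 m: A³/T = 25250 — too large.
At y = 3.96 m: A³/T = 5437 — too small.
At y = 4.82 m: A³/T = 11750 — close enough.

y_c = 4.82 m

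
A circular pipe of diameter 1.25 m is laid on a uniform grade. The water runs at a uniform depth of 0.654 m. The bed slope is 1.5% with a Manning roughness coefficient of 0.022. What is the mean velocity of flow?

V = 2.61 m/s

For a circular section of diameter D = 1.25 m at depth y = 0.654 m, the central angle is θ = 2 arccos(1 − 2y/D) = 3.234 rad. Then A = (D²/8)(θ − sin θ) = 0.6498 m² and P = Dθ/2 = 2.022 m.
Hydraulic radius R = A/P = 0.6498/2.022 = 0.3215 m.
From Manning's equation, V = (1/n) R^(2/3) S^(1/2) = (1/0.022) × 0.3215^(2/3) × 0.015^(1/2) = 2.61 m/s.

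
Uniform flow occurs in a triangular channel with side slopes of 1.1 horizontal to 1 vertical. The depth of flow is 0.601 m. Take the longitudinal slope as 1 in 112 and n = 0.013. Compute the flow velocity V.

For a triangular section with side slope z = 1.1: A = zy² = 1.1×0.601² = 0.3973 m²; P = 2y√(1+z²) = 2×0.601×1.487 = 1.787 m.
Hydraulic radius R = A/P = 0.3973/1.787 = 0.2224 m.
From Manning's equation, V = (1/n) R^(2/3) S^(1/2) = (1/0.013) × 0.2224^(2/3) × 0.008929^(1/2) = 2.67 m/s.

V = 2.67 m/s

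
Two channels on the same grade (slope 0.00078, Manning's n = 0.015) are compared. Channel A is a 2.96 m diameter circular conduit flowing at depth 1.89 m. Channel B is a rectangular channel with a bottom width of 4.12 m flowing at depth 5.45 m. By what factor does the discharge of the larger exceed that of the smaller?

7.07

Channel A: For a circular section of diameter D = 2.96 m at depth y = 1.89 m, the central angle is θ = 2 arccos(1 − 2y/D) = 3.703 rad. Then A = (D²/8)(θ − sin θ) = 4.639 m² and P = Dθ/2 = 5.48 m. Hydraulic radius R = A/P = 4.639/5.48 = 0.8464 m. Q_A = (1/0.015)·4.639·0.8464^(2/3)·√0.00078 = 7.728 m³/s.
Channel B: Flow area A = b·y = 4.12 × 5.45 = 22.45 m². Wetted perimeter P = b + 2y = 4.12 + 2×5.45 = 15.02 m. Hydraulic radius R = A/P = 22.45/15.02 = 1.495 m. Q_B = (1/0.015)·22.45·1.495^(2/3)·√0.00078 = 54.66 m³/s.
The larger discharge is 54.66 m³/s and the smaller is 7.728 m³/s; the ratio is 7.07.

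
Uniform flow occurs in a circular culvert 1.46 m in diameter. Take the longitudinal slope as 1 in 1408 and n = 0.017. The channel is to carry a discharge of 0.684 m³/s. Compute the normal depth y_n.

Manning's equation rearranged: A R^(2/3) = nQ / (1·√S) = 0.017 × 0.684 / (√0.0007102) = 0.4363.
Try y = 0.628 m: A R^(2/3) = 0.3287 — low.
Try y = 0.89 m: A R^(2/3) = 0.5885 — high.
Try y = 0.739 m: A R^(2/3) = 0.4365 — close enough.

y_n = 0.739 m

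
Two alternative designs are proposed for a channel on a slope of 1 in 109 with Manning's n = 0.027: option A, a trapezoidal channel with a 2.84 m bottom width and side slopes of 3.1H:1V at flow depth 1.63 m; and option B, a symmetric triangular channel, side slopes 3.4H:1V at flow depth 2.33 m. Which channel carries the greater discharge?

Channel A: With bottom width b = 2.84 m and side slope z = 3.1: A = (b + zy)y = (2.84 + 3.1×1.63)×1.63 = 12.87 m²; P = b + 2y√(1+z²) = 2.84 + 2×1.63×3.257 = 13.46 m. Hydraulic radius R = A/P = 12.87/13.46 = 0.9559 m. Q_A = (1/0.027)·12.87·0.9559^(2/3)·√0.009174 = 44.29 m³/s.
Channel B: For a triangular section with side slope z = 3.4: A = zy² = 3.4×2.33² = 18.46 m²; P = 2y√(1+z²) = 2×2.33×3.544 = 16.52 m. Hydraulic radius R = A/P = 18.46/16.52 = 1.118 m. Q_B = (1/0.027)·18.46·1.118^(2/3)·√0.009174 = 70.52 m³/s.
Q_A = 44.29 m³/s vs Q_B = 70.52 m³/s, so channel B carries more.

channel B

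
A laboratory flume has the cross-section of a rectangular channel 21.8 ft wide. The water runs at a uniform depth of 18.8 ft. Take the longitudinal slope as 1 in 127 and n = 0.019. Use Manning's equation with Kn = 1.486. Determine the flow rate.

Flow area A = b·y = 21.8 × 18.8 = 409.8 ft². Wetted perimeter P = b + 2y = 21.8 + 2×18.8 = 59.4 ft.
Hydraulic radius R = A/P = 409.8/59.4 = 6.9 ft.
Manning's equation: Q = (1.486/n) A R^(2/3) S^(1/2) = (1.486/0.019) × 409.8 × 6.9^(2/3) × 0.007874^(1/2) = 10300 ft³/s.

Q = 10300 ft³/s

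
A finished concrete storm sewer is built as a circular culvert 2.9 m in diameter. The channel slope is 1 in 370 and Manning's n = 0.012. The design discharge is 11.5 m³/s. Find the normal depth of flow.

Manning's equation rearranged: A R^(2/3) = nQ / (1·√S) = 0.012 × 11.5 / (√0.002703) = 2.654.
Trying y = 1.63 m: A R^(2/3) = 3.233 — high.
Trying y = 1.02 m: A R^(2/3) = 1.415 — low.
Trying y = 1.45 m: A R^(2/3) = 2.665 — matches.

y_n = 1.45 m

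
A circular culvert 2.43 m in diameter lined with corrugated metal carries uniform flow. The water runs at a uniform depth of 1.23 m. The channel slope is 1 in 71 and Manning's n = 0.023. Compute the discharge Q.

Q = 8.76 m³/s

For a circular section of diameter D = 2.43 m at depth y = 1.23 m, the central angle is θ = 2 arccos(1 − 2y/D) = 3.166 rad. Then A = (D²/8)(θ − sin θ) = 2.355 m² and P = Dθ/2 = 3.847 m.
Hydraulic radius R = A/P = 2.355/3.847 = 0.6122 m.
Manning's equation: Q = (1/n) A R^(2/3) S^(1/2) = (1/0.023) × 2.355 × 0.6122^(2/3) × 0.01408^(1/2) = 8.76 m³/s.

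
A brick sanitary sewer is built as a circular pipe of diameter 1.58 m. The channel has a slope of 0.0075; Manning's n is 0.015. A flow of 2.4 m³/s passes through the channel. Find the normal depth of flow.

y_n = 0.689 m

Manning's equation rearranged: A R^(2/3) = nQ / (1·√S) = 0.015 × 2.4 / (√0.0075) = 0.4157.
At y = 0.838 m: A R^(2/3) = 0.5826 — too large.
At y = 0.616 m: A R^(2/3) = 0.3393 — too small.
At y = 0.689 m: A R^(2/3) = 0.4158 — matches.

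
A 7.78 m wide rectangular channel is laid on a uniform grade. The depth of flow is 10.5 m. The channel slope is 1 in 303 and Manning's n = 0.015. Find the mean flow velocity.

Flow area A = b·y = 7.78 × 10.5 = 81.69 m². Wetted perimeter P = b + 2y = 7.78 + 2×10.5 = 28.78 m.
Hydraulic radius R = A/P = 81.69/28.78 = 2.838 m.
From Manning's equation, V = (1/n) R^(2/3) S^(1/2) = (1/0.015) × 2.838^(2/3) × 0.0033^(1/2) = 7.68 m/s.

V = 7.68 m/s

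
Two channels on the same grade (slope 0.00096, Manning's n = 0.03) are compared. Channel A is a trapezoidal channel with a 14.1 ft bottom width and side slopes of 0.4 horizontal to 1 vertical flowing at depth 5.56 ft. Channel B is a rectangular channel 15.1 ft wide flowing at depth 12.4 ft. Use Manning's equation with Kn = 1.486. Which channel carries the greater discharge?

Channel A: With bottom width b = 14.1 ft and side slope z = 0.4: A = (b + zy)y = (14.1 + 0.4×5.56)×5.56 = 90.76 ft²; P = b + 2y√(1+z²) = 14.1 + 2×5.56×1.077 = 26.08 ft. Hydraulic radius R = A/P = 90.76/26.08 = 3.481 ft. Q_A = (1.486/0.03)·90.76·3.481^(2/3)·√0.00096 = 319.9 ft³/s.
Channel B: Flow area A = b·y = 15.1 × 12.4 = 187.2 ft². Wetted perimeter P = b + 2y = 15.1 + 2×12.4 = 39.9 ft. Hydraulic radius R = A/P = 187.2/39.9 = 4.693 ft. Q_B = (1.486/0.03)·187.2·4.693^(2/3)·√0.00096 = 805.5 ft³/s.
Q_A = 319.9 ft³/s vs Q_B = 805.5 ft³/s, so channel B carries more.

channel B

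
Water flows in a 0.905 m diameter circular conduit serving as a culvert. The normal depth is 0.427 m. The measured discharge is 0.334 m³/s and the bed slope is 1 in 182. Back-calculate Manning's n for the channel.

n = 0.024

For a circular section of diameter D = 0.905 m at depth y = 0.427 m, the central angle is θ = 2 arccos(1 − 2y/D) = 3.029 rad. Then A = (D²/8)(θ − sin θ) = 0.2986 m² and P = Dθ/2 = 1.371 m.
Hydraulic radius R = A/P = 0.2986/1.371 = 0.2178 m.
Rearranging Manning's equation: n = (1/Q) A R^(2/3) S^(1/2) = (1/0.334) × 0.2986 × 0.2178^(2/3) × √0.005495 = 0.024.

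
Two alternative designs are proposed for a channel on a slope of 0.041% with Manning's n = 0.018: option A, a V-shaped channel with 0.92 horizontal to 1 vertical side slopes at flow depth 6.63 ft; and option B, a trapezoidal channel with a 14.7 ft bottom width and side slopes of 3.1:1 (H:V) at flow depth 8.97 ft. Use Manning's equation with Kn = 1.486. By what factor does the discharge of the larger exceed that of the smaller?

Channel A: For a triangular section with side slope z = 0.92: A = zy² = 0.92×6.63² = 40.44 ft²; P = 2y√(1+z²) = 2×6.63×1.359 = 18.02 ft. Hydraulic radius R = A/P = 40.44/18.02 = 2.244 ft. Q_A = (1.486/0.018)·40.44·2.244^(2/3)·√0.00041 = 115.9 ft³/s.
Channel B: With bottom width b = 14.7 ft and side slope z = 3.1: A = (b + zy)y = (14.7 + 3.1×8.97)×8.97 = 381.3 ft²; P = b + 2y√(1+z²) = 14.7 + 2×8.97×3.257 = 73.14 ft. Hydraulic radius R = A/P = 381.3/73.14 = 5.213 ft. Q_B = (1.486/0.018)·381.3·5.213^(2/3)·√0.00041 = 1916 ft³/s.
The larger discharge is 1916 ft³/s and the smaller is 115.9 ft³/s; the ratio is 16.5.

16.5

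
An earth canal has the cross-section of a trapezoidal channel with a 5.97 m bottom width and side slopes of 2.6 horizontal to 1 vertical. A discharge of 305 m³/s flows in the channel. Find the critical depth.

At critical depth, Q² T / (g A³) = 1, i.e. A³/T = Q²/g = 305²/9.81 = 9483.
At y = 3.24 m: A³/T = 4445 — short.
At y = 4.35 m: A³/T = 14860 — over.
At y = 3.9 m: A³/T = 9448 — ≈ 9483.

y_c = 3.9 m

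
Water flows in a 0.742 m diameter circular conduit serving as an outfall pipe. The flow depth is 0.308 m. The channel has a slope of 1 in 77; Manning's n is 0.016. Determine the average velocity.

For a circular section of diameter D = 0.742 m at depth y = 0.308 m, the central angle is θ = 2 arccos(1 − 2y/D) = 2.8 rad. Then A = (D²/8)(θ − sin θ) = 0.1697 m² and P = Dθ/2 = 1.039 m.
Hydraulic radius R = A/P = 0.1697/1.039 = 0.1633 m.
From Manning's equation, V = (1/n) R^(2/3) S^(1/2) = (1/0.016) × 0.1633^(2/3) × 0.01299^(1/2) = 2.13 m/s.

V = 2.13 m/s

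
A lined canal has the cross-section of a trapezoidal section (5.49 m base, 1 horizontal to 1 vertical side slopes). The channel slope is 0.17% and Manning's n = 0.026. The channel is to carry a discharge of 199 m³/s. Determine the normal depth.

y_n = 5.57 m

Manning's equation rearranged: A R^(2/3) = nQ / (1·√S) = 0.026 × 199 / (√0.0017) = 125.5.
Try y = 6.49 m: A R^(2/3) = 171 — too large.
Try y = 4.68 m: A R^(2/3) = 88.64 — too small.
Try y = 5.57 m: A R^(2/3) = 125.3 — matches.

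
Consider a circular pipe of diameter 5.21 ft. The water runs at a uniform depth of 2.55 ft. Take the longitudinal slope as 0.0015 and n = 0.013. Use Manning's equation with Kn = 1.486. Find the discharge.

For a circular section of diameter D = 5.21 ft at depth y = 2.55 ft, the central angle is θ = 2 arccos(1 − 2y/D) = 3.099 rad. Then A = (D²/8)(θ − sin θ) = 10.37 ft² and P = Dθ/2 = 8.074 ft.
Hydraulic radius R = A/P = 10.37/8.074 = 1.285 ft.
Manning's equation: Q = (1.486/n) A R^(2/3) S^(1/2) = (1.486/0.013) × 10.37 × 1.285^(2/3) × 0.0015^(1/2) = 54.3 ft³/s.

Q = 54.3 ft³/s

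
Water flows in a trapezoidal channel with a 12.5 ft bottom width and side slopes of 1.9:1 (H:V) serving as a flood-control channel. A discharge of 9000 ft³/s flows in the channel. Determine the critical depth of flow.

y_c = 14 ft

At critical depth, Q² T / (g A³) = 1, i.e. A³/T = Q²/g = 9000²/32.2 = 2516000.
At y = 15.9 ft: A³/T = 4295000 — over.
At y = 10.7 ft: A³/T = 815400 — short.
At y = 14 ft: A³/T = 2497000 — matches.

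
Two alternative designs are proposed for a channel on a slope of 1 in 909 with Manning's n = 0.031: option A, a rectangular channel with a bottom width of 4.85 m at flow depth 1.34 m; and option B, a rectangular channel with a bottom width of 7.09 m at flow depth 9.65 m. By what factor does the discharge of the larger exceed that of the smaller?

Channel A: Flow area A = b·y = 4.85 × 1.34 = 6.499 m². Wetted perimeter P = b + 2y = 4.85 + 2×1.34 = 7.53 m. Hydraulic radius R = A/P = 6.499/7.53 = 0.8631 m. Q_A = (1/0.031)·6.499·0.8631^(2/3)·√0.0011 = 6.303 m³/s.
Channel B: Flow area A = b·y = 7.09 × 9.65 = 68.42 m². Wetted perimeter P = b + 2y = 7.09 + 2×9.65 = 26.39 m. Hydraulic radius R = A/P = 68.42/26.39 = 2.593 m. Q_B = (1/0.031)·68.42·2.593^(2/3)·√0.0011 = 138.2 m³/s.
The larger discharge is 138.2 m³/s and the smaller is 6.303 m³/s; the ratio is 21.9.

21.9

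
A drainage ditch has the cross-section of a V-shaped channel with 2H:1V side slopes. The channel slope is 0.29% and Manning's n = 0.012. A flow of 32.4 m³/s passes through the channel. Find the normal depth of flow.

Manning's equation rearranged: A R^(2/3) = nQ / (1·√S) = 0.012 × 32.4 / (√0.0029) = 7.22.
Trying y = 2.33 m: A R^(2/3) = 11.16 — over.
Trying y = 1.51 m: A R^(2/3) = 3.51 — short.
Trying y = 1.98 m: A R^(2/3) = 7.23 — close enough.

y_n = 1.98 m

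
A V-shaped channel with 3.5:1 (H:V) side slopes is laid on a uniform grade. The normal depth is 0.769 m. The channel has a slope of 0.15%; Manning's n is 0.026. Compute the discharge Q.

Q = 1.59 m³/s

For a triangular section with side slope z = 3.5: A = zy² = 3.5×0.769² = 2.07 m²; P = 2y√(1+z²) = 2×0.769×3.64 = 5.598 m.
Hydraulic radius R = A/P = 2.07/5.598 = 0.3697 m.
Manning's equation: Q = (1/n) A R^(2/3) S^(1/2) = (1/0.026) × 2.07 × 0.3697^(2/3) × 0.0015^(1/2) = 1.59 m³/s.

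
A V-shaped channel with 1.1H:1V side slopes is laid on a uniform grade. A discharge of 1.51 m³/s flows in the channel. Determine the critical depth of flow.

At critical depth, Q² T / (g A³) = 1, i.e. A³/T = Q²/g = 1.51²/9.81 = 0.2324.
At y = 0.642 m: A³/T = 0.06598 — too small.
At y = 0.951 m: A³/T = 0.4706 — too large.
At y = 0.826 m: A³/T = 0.2326 — matches.

y_c = 0.826 m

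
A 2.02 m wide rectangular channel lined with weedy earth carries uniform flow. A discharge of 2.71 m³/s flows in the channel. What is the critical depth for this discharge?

For a rectangular channel, critical depth y_c = (q²/g)^(1/3) where q = Q/b = 2.71/2.02 = 1.342 m²/s.
So y_c = (1.342²/9.81)^(1/3) = 0.568 m.

y_c = 0.568 m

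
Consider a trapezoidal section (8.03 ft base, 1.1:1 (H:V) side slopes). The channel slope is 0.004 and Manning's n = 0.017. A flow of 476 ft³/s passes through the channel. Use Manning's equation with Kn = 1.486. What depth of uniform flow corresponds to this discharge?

y_n = 3.87 ft

Manning's equation rearranged: A R^(2/3) = nQ / (1.486·√S) = 0.017 × 476 / (1.486 × √0.004) = 86.1.
At y = 2.68 ft: A R^(2/3) = 44.16 — too small.
At y = 4.42 ft: A R^(2/3) = 110.3 — too large.
At y = 3.87 ft: A R^(2/3) = 86.04 — matches.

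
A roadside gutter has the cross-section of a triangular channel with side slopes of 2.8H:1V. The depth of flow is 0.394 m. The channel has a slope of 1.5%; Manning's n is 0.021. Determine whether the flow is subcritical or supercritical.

supercritical

For a triangular section with side slope z = 2.8: A = zy² = 2.8×0.394² = 0.4347 m²; P = 2y√(1+z²) = 2×0.394×2.973 = 2.343 m.
Hydraulic radius R = A/P = 0.4347/2.343 = 0.1855 m.
V = (1/n) R^(2/3) √S = (1/0.021) × 0.1855^(2/3) × √0.015 = 1.897 m/s. Hydraulic depth D_h = A/T = 0.4347/2.206 = 0.197 m.
Froude number Fr = V/√(g·D_h) = 1.897/√(9.81×0.197) = 1.36, which is greater than 1, so the flow is supercritical.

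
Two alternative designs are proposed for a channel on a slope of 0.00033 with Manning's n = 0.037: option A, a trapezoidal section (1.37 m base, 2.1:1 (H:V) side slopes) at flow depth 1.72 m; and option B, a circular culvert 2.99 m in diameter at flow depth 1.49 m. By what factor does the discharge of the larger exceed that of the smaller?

Channel A: With bottom width b = 1.37 m and side slope z = 2.1: A = (b + zy)y = (1.37 + 2.1×1.72)×1.72 = 8.569 m²; P = b + 2y√(1+z²) = 1.37 + 2×1.72×2.326 = 9.371 m. Hydraulic radius R = A/P = 8.569/9.371 = 0.9144 m. Q_A = (1/0.037)·8.569·0.9144^(2/3)·√0.00033 = 3.963 m³/s.
Channel B: For a circular section of diameter D = 2.99 m at depth y = 1.49 m, the central angle is θ = 2 arccos(1 − 2y/D) = 3.135 rad. Then A = (D²/8)(θ − sin θ) = 3.496 m² and P = Dθ/2 = 4.687 m. Hydraulic radius R = A/P = 3.496/4.687 = 0.7459 m. Q_B = (1/0.037)·3.496·0.7459^(2/3)·√0.00033 = 1.412 m³/s.
The larger discharge is 3.963 m³/s and the smaller is 1.412 m³/s; the ratio is 2.81.

2.81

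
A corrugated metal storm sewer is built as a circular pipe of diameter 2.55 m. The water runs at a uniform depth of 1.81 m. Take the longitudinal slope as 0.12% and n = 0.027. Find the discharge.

Q = 4.14 m³/s

For a circular section of diameter D = 2.55 m at depth y = 1.81 m, the central angle is θ = 2 arccos(1 − 2y/D) = 4.008 rad. Then A = (D²/8)(θ − sin θ) = 3.877 m² and P = Dθ/2 = 5.11 m.
Hydraulic radius R = A/P = 3.877/5.11 = 0.7587 m.
Manning's equation: Q = (1/n) A R^(2/3) S^(1/2) = (1/0.027) × 3.877 × 0.7587^(2/3) × 0.0012^(1/2) = 4.14 m³/s.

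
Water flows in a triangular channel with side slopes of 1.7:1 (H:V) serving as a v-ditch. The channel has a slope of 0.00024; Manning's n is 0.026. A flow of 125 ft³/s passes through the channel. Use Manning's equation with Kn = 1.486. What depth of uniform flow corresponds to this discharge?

Manning's equation rearranged: A R^(2/3) = nQ / (1.486·√S) = 0.026 × 125 / (1.486 × √0.00024) = 141.2.
Trying y = 7.18 ft: A R^(2/3) = 186.1 — high.
Trying y = 5.64 ft: A R^(2/3) = 97.76 — low.
Trying y = 6.47 ft: A R^(2/3) = 141 — matches.

y_n = 6.47 ft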